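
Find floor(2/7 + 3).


3


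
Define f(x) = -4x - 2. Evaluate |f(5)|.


f(5) = -22
|-22| = 22

22


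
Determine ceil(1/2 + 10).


1/2 = 0.5
0.5 + 10 = 10.5
ceil(10.5) = 11

11


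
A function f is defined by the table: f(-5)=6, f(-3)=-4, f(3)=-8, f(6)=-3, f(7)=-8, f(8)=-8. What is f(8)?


Reading from the table at x = 8

-8


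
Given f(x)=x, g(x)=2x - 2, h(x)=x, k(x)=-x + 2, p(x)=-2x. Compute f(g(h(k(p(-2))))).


p(-2) = 4
k(4) = -2
h(-2) = -2
g(-2) = -6
f(-6) = -6

-6


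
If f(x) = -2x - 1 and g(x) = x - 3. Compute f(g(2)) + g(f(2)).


f(g(2)) = 1
g(f(2)) = -8
Sum = -7

-7


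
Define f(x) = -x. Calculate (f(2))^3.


f(2) = -2
(-2)^3 = -8

-8


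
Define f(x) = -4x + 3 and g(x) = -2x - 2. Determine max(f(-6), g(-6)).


f(-6) = 27
g(-6) = 10
max = 27

27


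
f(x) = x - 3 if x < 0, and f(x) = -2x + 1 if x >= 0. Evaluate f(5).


5 satisfies x >= 0
f(5) = -9

-9


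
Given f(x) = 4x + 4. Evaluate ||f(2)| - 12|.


f(2) = 12
|12| = 12
|12 - 12| = 0

0


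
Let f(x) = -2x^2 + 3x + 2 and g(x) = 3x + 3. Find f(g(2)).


g(2) = 9
f(9) = (-2)*(9)^2 + 3*(9) + 2 = -133

-133


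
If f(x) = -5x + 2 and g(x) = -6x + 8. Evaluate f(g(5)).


g(5) = -22
f(-22) = 112

112


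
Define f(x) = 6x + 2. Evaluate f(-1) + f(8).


46


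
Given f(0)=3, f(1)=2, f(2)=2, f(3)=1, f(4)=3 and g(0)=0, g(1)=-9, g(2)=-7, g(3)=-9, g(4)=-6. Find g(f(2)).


f(2) = 2
g(2) = -7

-7


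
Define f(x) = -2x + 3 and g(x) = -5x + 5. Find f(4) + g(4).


f(4) = -5
g(4) = -15
Sum = -20

-20


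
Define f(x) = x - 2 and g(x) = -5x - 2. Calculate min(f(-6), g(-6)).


f(-6) = -8
g(-6) = 28
min = -8

-8


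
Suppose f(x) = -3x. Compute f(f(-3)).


f(-3) = 9
f(9) = -27

-27


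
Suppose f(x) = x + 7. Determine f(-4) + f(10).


20


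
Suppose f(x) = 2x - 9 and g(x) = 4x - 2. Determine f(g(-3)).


g(-3) = -14
f(-14) = -37

-37


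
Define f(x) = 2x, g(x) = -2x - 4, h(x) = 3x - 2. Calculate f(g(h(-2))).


h(-2) = -8
g(-8) = 12
f(12) = 24

24


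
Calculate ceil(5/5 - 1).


0


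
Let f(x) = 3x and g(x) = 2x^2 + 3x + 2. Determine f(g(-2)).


12


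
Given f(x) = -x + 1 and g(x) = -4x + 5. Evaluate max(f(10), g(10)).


f(10) = -9
g(10) = -35
max = -9

-9


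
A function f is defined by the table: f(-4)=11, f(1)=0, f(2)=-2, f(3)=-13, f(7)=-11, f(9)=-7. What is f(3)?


-13


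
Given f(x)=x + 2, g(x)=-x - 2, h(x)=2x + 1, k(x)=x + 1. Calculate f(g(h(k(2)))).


k(2) = 3
h(3) = 7
g(7) = -9
f(-9) = -7

-7


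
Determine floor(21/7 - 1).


21/7 = 3
3 - 1 = 2
floor(2) = 2

2


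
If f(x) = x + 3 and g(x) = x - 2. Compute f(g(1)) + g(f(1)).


f(g(1)) = 2
g(f(1)) = 2
Sum = 4

4


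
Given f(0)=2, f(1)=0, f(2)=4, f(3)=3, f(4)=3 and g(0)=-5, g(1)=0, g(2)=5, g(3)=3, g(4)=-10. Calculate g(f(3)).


f(3) = 3
g(3) = 3

3


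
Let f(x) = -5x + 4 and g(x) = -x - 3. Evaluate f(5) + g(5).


f(5) = -21
g(5) = -8
Sum = -29

-29


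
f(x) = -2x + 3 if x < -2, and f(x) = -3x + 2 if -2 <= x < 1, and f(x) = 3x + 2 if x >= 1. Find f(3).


3 satisfies x >= 1
f(3) = 11

11


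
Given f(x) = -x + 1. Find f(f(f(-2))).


f(-2) = 3
f(3) = -2
f(-2) = 3

3


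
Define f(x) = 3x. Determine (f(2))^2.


f(2) = 6
(6)^2 = 36

36


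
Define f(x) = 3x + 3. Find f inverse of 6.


1


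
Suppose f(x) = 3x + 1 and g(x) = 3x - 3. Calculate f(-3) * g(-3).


f(-3) = -8
g(-3) = -12
Product = 96

96


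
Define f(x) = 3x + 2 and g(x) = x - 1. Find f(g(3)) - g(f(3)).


f(g(3)) = 8
g(f(3)) = 10
Difference = -2

-2


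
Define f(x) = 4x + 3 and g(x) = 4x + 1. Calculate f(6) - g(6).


2


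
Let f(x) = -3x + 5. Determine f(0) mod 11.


f(0) = 5
5 mod 11 = 5

5


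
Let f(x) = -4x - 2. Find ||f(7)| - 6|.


f(7) = -30
|-30| = 30
|30 - 6| = 24

24


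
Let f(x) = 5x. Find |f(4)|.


f(4) = 20
|20| = 20

20


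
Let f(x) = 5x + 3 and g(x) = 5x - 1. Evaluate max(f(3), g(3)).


18


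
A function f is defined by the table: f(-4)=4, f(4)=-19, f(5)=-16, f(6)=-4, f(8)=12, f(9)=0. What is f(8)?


12


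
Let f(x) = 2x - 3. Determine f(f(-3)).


-21


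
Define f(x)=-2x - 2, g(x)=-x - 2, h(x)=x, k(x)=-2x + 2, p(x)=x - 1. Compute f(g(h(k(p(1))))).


6


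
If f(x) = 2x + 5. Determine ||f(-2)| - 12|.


f(-2) = 1
|1| = 1
|1 - 12| = 11

11


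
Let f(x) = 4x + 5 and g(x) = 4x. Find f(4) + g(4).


f(4) = 21
g(4) = 16
Sum = 37

37


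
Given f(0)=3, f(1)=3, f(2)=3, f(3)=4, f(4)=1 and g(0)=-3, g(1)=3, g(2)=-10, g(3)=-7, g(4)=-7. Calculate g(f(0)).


f(0) = 3
g(3) = -7

-7


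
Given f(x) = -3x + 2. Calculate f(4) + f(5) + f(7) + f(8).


f(4) = -10
f(5) = -13
f(7) = -19
f(8) = -22
Sum = -64

-64


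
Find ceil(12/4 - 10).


-7


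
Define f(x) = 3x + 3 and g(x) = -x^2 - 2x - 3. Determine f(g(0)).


g(0) = -3
f(-3) = -6

-6


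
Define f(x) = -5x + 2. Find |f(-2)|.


f(-2) = 12
|12| = 12

12


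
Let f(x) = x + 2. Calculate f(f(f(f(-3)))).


f(-3) = -1
f(-1) = 1
f(1) = 3
f(3) = 5

5


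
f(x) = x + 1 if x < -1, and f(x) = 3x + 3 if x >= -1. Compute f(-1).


-1 satisfies x >= -1
f(-1) = 0

0


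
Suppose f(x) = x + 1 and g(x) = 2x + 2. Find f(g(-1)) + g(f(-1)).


3


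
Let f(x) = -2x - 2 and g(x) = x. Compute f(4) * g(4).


-40


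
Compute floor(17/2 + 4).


17/2 = 8.5
8.5 + 4 = 12.5
floor(12.5) = 12

12


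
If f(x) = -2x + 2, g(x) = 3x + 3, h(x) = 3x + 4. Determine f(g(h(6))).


h(6) = 22
g(22) = 69
f(69) = -136

-136


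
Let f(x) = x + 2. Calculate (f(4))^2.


f(4) = 6
(6)^2 = 36

36


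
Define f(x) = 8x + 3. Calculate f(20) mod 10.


f(20) = 163
163 mod 10 = 3

3


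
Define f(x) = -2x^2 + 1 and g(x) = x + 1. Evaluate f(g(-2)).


g(-2) = -1
f(-1) = (-2)*(-1)^2 + 1 = -1

-1


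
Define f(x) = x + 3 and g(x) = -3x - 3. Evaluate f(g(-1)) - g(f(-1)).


f(g(-1)) = 3
g(f(-1)) = -9
Difference = 12

12


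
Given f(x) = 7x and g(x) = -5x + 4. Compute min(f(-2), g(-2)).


f(-2) = -14
g(-2) = 14
min = -14

-14


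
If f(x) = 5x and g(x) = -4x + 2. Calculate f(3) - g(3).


f(3) = 15
g(3) = -10
Difference = 25

25


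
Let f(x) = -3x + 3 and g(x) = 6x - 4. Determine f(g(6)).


-93


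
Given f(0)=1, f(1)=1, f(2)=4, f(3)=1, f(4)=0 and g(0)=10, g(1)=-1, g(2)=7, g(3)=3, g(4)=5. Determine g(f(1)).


f(1) = 1
g(1) = -1

-1


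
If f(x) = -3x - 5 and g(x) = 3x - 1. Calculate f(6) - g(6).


f(6) = -23
g(6) = 17
Difference = -40

-40


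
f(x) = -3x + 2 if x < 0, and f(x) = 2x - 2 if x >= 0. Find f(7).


7 satisfies x >= 0
f(7) = 12

12


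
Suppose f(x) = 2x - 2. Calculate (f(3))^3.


f(3) = 4
(4)^3 = 64

64


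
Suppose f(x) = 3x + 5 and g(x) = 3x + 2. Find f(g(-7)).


g(-7) = -19
f(-19) = -52

-52


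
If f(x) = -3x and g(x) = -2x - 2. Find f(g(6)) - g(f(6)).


8


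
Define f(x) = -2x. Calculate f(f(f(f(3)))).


f(3) = -6
f(-6) = 12
f(12) = -24
f(-24) = 48

48


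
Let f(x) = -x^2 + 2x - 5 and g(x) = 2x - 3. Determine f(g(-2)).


g(-2) = -7
f(-7) = (-1)*(-7)^2 + 2*(-7) - 5 = -68

-68


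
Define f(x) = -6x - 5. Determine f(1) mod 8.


f(1) = -11
-11 mod 8 = 5

5


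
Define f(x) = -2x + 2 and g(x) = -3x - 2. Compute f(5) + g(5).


-25


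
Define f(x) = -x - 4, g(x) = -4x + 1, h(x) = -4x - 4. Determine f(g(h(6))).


-117


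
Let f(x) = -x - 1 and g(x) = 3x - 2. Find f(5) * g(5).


f(5) = -6
g(5) = 13
Product = -78

-78


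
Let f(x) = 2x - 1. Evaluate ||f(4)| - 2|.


f(4) = 7
|7| = 7
|7 - 2| = 5

5


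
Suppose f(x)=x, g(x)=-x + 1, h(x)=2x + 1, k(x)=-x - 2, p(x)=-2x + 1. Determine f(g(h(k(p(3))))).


p(3) = -5
k(-5) = 3
h(3) = 7
g(7) = -6
f(-6) = -6

-6


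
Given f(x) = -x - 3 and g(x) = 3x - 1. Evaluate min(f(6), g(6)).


f(6) = -9
g(6) = 17
min = -9

-9


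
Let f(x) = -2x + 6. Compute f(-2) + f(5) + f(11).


f(-2) = 10
f(5) = -4
f(11) = -16
Sum = -10

-10


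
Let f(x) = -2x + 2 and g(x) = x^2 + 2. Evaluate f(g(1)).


-4


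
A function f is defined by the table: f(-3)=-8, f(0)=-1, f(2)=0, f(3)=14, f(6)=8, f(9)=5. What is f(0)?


-1


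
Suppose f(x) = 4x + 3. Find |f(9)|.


f(9) = 39
|39| = 39

39


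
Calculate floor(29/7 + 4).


29/7 = 4.1429
4.1429 + 4 = 8.1429
floor(8.1429) = 8

8


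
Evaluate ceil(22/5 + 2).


22/5 = 4.4
4.4 + 2 = 6.4
ceil(6.4) = 7

7


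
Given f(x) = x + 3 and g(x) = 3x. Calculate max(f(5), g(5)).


f(5) = 8
g(5) = 15
max = 15

15


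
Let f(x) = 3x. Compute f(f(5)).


f(5) = 15
f(15) = 45

45


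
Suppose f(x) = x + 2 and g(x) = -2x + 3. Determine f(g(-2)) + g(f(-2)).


f(g(-2)) = 9
g(f(-2)) = 3
Sum = 12

12


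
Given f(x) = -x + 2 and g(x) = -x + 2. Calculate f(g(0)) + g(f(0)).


f(g(0)) = 0
g(f(0)) = 0
Sum = 0

0


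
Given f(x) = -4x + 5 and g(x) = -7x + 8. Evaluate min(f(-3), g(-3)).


f(-3) = 17
g(-3) = 29
min = 17

17


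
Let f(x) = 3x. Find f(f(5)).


f(5) = 15
f(15) = 45

45


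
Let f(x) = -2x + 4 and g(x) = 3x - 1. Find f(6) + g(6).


f(6) = -8
g(6) = 17
Sum = 9

9


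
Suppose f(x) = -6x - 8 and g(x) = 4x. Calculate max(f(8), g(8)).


f(8) = -56
g(8) = 32
max = 32

32


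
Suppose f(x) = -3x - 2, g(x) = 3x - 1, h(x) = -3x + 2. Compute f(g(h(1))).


h(1) = -1
g(-1) = -4
f(-4) = 10

10


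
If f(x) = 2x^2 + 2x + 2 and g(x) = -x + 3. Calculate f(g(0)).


26


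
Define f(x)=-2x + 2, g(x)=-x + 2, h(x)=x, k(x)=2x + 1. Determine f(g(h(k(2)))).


8


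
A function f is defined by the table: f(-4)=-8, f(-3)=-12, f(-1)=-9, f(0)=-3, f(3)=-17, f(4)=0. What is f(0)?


Reading from the table at x = 0

-3


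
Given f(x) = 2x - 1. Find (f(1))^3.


f(1) = 1
(1)^3 = 1

1


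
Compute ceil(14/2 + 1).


14/2 = 7
7 + 1 = 8
ceil(8) = 8

8


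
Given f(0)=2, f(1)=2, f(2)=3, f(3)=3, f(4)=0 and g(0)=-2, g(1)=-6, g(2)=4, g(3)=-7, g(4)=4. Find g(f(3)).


f(3) = 3
g(3) = -7

-7


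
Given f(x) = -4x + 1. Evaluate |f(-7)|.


f(-7) = 29
|29| = 29

29


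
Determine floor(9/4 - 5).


9/4 = 2.25
2.25 - 5 = -2.75
floor(-2.75) = -3

-3


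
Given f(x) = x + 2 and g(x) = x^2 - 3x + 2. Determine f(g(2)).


g(2) = 0
f(0) = 2

2


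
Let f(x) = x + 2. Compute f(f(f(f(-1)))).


7


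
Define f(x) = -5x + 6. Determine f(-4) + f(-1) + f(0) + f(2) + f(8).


f(-4) = 26
f(-1) = 11
f(0) = 6
f(2) = -4
f(8) = -34
Sum = 5

5


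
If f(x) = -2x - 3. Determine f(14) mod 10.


f(14) = -31
-31 mod 10 = 9

9


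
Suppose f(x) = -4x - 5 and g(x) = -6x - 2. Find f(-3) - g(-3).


f(-3) = 7
g(-3) = 16
Difference = -9

-9


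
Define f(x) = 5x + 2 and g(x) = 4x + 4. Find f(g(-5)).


-78


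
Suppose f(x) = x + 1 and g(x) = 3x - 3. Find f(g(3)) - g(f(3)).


f(g(3)) = 7
g(f(3)) = 9
Difference = -2

-2


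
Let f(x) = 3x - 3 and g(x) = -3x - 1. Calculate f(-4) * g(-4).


f(-4) = -15
g(-4) = 11
Product = -165

-165


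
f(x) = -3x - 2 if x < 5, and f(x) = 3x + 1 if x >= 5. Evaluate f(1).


1 satisfies x < 5
f(1) = -5

-5


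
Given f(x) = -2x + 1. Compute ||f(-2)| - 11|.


f(-2) = 5
|5| = 5
|5 - 11| = 6

6


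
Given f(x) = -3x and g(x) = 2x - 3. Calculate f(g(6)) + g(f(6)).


f(g(6)) = -27
g(f(6)) = -39
Sum = -66

-66


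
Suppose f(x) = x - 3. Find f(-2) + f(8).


f(-2) = -5
f(8) = 5
Sum = 0

0


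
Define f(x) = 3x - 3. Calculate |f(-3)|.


f(-3) = -12
|-12| = 12

12


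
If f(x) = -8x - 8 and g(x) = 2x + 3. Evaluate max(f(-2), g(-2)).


f(-2) = 8
g(-2) = -1
max = 8

8


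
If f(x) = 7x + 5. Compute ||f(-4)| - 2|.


f(-4) = -23
|-23| = 23
|23 - 2| = 21

21


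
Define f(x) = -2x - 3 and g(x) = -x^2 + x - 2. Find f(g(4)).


g(4) = -14
f(-14) = 25

25


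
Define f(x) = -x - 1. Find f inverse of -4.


Solve -x - 1 = -4
x = (-4 + 1) / (-1) = 3

3


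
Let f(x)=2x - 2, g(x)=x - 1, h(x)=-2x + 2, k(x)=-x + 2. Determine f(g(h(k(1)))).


k(1) = 1
h(1) = 0
g(0) = -1
f(-1) = -4

-4


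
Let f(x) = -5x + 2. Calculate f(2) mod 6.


f(2) = -8
-8 mod 6 = 4

4


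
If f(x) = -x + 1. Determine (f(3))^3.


f(3) = -2
(-2)^3 = -8

-8


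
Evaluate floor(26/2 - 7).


6


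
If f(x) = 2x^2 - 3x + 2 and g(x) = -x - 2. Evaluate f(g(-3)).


g(-3) = 1
f(1) = 2*(1)^2 - 3*(1) + 2 = 1

1


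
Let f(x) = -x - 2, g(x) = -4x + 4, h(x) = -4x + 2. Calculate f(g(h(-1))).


h(-1) = 6
g(6) = -20
f(-20) = 18

18


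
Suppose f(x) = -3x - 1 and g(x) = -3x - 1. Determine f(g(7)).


65


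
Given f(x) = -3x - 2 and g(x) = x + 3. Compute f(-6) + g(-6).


13


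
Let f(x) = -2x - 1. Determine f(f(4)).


f(4) = -9
f(-9) = 17

17


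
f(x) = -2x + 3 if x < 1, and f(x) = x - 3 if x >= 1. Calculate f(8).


5


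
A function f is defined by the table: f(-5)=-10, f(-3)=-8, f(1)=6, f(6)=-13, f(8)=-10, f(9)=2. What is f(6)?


Reading from the table at x = 6

-13


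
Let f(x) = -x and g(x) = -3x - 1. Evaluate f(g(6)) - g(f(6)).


f(g(6)) = 19
g(f(6)) = 17
Difference = 2

2


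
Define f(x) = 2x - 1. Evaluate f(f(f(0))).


f(0) = -1
f(-1) = -3
f(-3) = -7

-7


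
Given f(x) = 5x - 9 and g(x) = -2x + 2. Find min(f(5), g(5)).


-8


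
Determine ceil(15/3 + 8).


13


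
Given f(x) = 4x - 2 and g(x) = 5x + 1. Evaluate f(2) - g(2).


f(2) = 6
g(2) = 11
Difference = -5

-5


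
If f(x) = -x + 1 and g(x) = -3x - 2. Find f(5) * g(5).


f(5) = -4
g(5) = -17
Product = 68

68


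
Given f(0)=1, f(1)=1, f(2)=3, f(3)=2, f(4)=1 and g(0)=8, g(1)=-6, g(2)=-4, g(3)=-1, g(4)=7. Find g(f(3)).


f(3) = 2
g(2) = -4

-4


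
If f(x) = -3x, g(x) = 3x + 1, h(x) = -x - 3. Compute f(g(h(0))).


h(0) = -3
g(-3) = -8
f(-8) = 24

24


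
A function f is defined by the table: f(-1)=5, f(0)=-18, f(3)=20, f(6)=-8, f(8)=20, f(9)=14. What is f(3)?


Reading from the table at x = 3

20


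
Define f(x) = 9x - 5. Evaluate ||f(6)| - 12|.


f(6) = 49
|49| = 49
|49 - 12| = 37

37


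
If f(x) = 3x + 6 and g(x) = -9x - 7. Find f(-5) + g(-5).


f(-5) = -9
g(-5) = 38
Sum = 29

29


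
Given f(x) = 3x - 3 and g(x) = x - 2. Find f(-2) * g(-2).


f(-2) = -9
g(-2) = -4
Product = 36

36


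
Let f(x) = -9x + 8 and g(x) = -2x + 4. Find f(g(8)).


g(8) = -12
f(-12) = 116

116


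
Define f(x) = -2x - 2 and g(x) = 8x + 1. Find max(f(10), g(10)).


f(10) = -22
g(10) = 81
max = 81

81


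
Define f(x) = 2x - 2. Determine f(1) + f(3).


4


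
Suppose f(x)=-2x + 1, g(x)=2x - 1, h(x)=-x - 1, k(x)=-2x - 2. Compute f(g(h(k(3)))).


k(3) = -8
h(-8) = 7
g(7) = 13
f(13) = -25

-25


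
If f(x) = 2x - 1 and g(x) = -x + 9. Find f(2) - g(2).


f(2) = 3
g(2) = 7
Difference = -4

-4


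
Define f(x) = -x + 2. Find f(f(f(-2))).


f(-2) = 4
f(4) = -2
f(-2) = 4

4


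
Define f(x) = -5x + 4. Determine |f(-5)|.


f(-5) = 29
|29| = 29

29


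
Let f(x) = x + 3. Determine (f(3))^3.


216


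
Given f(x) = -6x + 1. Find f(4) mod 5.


f(4) = -23
-23 mod 5 = 2

2


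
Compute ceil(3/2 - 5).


-3


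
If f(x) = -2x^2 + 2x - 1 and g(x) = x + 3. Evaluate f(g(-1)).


g(-1) = 2
f(2) = (-2)*(2)^2 + 2*(2) - 1 = -5

-5


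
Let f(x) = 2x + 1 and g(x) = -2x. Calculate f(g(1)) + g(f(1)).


-9


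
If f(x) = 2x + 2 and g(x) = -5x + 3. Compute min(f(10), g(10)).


-47


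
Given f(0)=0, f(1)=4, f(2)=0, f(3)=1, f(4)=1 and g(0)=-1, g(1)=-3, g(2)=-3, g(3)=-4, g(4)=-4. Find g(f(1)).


f(1) = 4
g(4) = -4

-4


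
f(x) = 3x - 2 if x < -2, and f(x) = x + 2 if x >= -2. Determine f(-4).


-4 satisfies x < -2
f(-4) = -14

-14


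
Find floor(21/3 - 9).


21/3 = 7
7 - 9 = -2
floor(-2) = -2

-2


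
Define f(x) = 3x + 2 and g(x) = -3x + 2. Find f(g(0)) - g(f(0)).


f(g(0)) = 8
g(f(0)) = -4
Difference = 12

12


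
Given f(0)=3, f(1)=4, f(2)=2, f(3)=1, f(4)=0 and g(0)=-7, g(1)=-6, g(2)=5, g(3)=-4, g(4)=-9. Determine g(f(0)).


f(0) = 3
g(3) = -4

-4


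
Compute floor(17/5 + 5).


17/5 = 3.4
3.4 + 5 = 8.4
floor(8.4) = 8

8


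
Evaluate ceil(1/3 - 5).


1/3 = 0.3333
0.3333 - 5 = -4.6667
ceil(-4.6667) = -4

-4


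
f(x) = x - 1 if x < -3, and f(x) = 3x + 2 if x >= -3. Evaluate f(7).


7 satisfies x >= -3
f(7) = 23

23


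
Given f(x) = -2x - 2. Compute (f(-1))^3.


0


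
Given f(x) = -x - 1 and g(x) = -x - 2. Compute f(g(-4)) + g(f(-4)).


f(g(-4)) = -3
g(f(-4)) = -5
Sum = -8

-8


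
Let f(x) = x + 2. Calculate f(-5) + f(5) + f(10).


16


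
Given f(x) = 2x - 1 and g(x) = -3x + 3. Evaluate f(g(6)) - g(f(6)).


f(g(6)) = -31
g(f(6)) = -30
Difference = -1

-1


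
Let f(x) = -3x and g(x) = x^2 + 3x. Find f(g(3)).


g(3) = 18
f(18) = -54

-54


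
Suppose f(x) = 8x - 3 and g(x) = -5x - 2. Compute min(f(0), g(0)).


-3


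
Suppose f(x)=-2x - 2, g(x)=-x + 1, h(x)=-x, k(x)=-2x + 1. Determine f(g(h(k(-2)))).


k(-2) = 5
h(5) = -5
g(-5) = 6
f(6) = -14

-14


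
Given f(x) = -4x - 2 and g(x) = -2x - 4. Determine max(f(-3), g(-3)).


10


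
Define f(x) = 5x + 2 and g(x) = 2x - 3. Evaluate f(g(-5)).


g(-5) = -13
f(-13) = -63

-63


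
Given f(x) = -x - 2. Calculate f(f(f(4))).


f(4) = -6
f(-6) = 4
f(4) = -6

-6


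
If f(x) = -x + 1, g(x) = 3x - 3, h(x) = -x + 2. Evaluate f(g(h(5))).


h(5) = -3
g(-3) = -12
f(-12) = 13

13


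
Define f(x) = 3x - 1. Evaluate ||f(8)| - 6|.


f(8) = 23
|23| = 23
|23 - 6| = 17

17


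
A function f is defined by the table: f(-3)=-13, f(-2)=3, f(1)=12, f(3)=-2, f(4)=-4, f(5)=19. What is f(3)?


Reading from the table at x = 3

-2


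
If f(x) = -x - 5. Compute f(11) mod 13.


f(11) = -16
-16 mod 13 = 10

10


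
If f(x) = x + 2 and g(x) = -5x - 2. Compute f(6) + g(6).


f(6) = 8
g(6) = -32
Sum = -24

-24


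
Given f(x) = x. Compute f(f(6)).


f(6) = 6
f(6) = 6

6


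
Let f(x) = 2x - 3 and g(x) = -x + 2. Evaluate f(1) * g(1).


f(1) = -1
g(1) = 1
Product = -1

-1


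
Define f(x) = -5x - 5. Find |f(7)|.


f(7) = -40
|-40| = 40

40


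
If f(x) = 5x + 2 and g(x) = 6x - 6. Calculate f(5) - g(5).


f(5) = 27
g(5) = 24
Difference = 3

3


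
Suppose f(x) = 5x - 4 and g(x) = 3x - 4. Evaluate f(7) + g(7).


f(7) = 31
g(7) = 17
Sum = 48

48


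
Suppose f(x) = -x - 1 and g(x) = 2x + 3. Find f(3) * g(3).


-36


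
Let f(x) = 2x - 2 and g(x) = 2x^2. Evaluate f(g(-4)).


g(-4) = 32
f(32) = 62

62


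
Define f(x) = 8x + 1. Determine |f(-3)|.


f(-3) = -23
|-23| = 23

23


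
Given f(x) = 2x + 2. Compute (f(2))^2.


36


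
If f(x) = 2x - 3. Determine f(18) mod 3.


f(18) = 33
33 mod 3 = 0

0


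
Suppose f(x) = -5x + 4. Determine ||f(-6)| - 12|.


22


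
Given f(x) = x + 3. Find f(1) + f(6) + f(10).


f(1) = 4
f(6) = 9
f(10) = 13
Sum = 26

26


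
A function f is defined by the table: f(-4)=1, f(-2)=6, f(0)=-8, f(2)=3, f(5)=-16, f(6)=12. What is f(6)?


Reading from the table at x = 6

12


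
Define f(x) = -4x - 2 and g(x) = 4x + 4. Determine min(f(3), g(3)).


f(3) = -14
g(3) = 16
min = -14

-14


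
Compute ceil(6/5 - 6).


6/5 = 1.2
1.2 - 6 = -4.8
ceil(-4.8) = -4

-4


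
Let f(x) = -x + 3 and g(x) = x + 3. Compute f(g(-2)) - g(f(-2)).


f(g(-2)) = 2
g(f(-2)) = 8
Difference = -6

-6


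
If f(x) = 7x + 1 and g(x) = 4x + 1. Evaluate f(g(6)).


g(6) = 25
f(25) = 176

176


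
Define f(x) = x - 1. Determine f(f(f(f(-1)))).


-5


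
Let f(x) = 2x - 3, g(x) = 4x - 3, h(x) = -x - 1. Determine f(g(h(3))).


h(3) = -4
g(-4) = -19
f(-19) = -41

-41


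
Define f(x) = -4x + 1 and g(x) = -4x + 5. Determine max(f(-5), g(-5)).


f(-5) = 21
g(-5) = 25
max = 25

25


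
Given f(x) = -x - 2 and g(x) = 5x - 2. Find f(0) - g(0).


f(0) = -2
g(0) = -2
Difference = 0

0


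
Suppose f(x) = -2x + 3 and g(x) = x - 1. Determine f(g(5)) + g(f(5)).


-13


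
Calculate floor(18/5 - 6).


-3


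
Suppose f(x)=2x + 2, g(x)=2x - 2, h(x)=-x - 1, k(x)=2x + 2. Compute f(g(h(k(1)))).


-22


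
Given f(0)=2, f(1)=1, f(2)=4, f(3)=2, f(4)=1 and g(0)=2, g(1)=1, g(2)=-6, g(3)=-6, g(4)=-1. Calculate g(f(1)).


1


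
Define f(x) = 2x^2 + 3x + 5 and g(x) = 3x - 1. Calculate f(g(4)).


g(4) = 11
f(11) = 2*(11)^2 + 3*(11) + 5 = 280

280


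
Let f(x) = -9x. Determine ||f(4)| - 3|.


f(4) = -36
|-36| = 36
|36 - 3| = 33

33


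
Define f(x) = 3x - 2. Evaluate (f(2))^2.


f(2) = 4
(4)^2 = 16

16


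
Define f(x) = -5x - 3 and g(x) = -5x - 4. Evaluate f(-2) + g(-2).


13


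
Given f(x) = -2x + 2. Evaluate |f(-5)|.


f(-5) = 12
|12| = 12

12


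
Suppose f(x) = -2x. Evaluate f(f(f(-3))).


f(-3) = 6
f(6) = -12
f(-12) = 24

24


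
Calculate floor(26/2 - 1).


26/2 = 13
13 - 1 = 12
floor(12) = 12

12


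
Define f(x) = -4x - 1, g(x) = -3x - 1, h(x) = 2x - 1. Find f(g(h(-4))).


h(-4) = -9
g(-9) = 26
f(26) = -105

-105


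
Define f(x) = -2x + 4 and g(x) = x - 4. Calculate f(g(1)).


10


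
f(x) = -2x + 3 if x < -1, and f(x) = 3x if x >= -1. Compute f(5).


5 satisfies x >= -1
f(5) = 15

15


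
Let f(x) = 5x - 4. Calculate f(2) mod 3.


0


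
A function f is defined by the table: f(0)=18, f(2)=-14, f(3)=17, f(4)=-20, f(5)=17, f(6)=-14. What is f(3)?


Reading from the table at x = 3

17


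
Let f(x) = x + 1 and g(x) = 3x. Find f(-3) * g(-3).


f(-3) = -2
g(-3) = -9
Product = 18

18


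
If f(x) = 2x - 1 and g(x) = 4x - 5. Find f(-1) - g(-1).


f(-1) = -3
g(-1) = -9
Difference = 6

6


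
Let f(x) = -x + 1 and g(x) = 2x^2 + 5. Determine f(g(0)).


g(0) = 5
f(5) = -4

-4


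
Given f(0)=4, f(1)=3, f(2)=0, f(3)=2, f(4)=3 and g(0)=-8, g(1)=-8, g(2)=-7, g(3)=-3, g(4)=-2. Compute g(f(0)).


f(0) = 4
g(4) = -2

-2


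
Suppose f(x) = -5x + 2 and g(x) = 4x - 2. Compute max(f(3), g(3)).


10


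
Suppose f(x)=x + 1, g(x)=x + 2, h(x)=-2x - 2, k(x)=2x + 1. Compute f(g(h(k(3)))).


-13


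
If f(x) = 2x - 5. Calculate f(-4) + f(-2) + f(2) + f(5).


f(-4) = -13
f(-2) = -9
f(2) = -1
f(5) = 5
Sum = -18

-18


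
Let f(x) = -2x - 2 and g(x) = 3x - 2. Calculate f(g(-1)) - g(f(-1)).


10


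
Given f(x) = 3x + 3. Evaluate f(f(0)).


f(0) = 3
f(3) = 12

12


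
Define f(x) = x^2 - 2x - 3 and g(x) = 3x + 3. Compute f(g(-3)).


g(-3) = -6
f(-6) = 1*(-6)^2 - 2*(-6) - 3 = 45

45


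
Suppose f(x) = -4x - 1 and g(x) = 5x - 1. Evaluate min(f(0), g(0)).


f(0) = -1
g(0) = -1
min = -1

-1


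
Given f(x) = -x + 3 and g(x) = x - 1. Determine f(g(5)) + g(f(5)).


f(g(5)) = -1
g(f(5)) = -3
Sum = -4

-4


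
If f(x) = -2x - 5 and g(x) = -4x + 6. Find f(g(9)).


g(9) = -30
f(-30) = 55

55


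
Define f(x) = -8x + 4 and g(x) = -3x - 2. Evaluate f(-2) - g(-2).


f(-2) = 20
g(-2) = 4
Difference = 16

16


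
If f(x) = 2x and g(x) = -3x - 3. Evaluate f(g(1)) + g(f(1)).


-21


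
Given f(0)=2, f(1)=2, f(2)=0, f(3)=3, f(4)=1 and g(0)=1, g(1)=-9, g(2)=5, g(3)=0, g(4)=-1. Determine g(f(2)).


f(2) = 0
g(0) = 1

1


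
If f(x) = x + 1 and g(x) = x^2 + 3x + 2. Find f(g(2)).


13


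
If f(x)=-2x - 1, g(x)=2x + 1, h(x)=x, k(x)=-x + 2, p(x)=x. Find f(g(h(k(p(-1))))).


p(-1) = -1
k(-1) = 3
h(3) = 3
g(3) = 7
f(7) = -15

-15


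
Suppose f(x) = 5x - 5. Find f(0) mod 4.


3


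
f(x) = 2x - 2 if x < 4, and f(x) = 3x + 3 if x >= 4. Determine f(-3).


-3 satisfies x < 4
f(-3) = -8

-8


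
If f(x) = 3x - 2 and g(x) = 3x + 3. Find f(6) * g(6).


336


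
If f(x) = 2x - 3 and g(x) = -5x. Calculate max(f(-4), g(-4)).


f(-4) = -11
g(-4) = 20
max = 20

20


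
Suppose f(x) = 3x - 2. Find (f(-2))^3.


f(-2) = -8
(-8)^3 = -512

-512


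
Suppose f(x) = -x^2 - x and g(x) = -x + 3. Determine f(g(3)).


g(3) = 0
f(0) = (-1)*(0)^2 - 1*(0) = 0

0


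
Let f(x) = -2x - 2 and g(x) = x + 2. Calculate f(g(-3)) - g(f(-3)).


-6


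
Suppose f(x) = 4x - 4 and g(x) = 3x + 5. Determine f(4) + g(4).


f(4) = 12
g(4) = 17
Sum = 29

29


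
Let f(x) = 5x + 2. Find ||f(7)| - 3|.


34


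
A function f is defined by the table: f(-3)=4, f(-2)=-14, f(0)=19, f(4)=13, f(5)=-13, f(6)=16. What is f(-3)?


4


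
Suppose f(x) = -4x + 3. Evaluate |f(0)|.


f(0) = 3
|3| = 3

3


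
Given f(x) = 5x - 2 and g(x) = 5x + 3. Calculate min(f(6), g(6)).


f(6) = 28
g(6) = 33
min = 28

28


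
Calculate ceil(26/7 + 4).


26/7 = 3.7143
3.7143 + 4 = 7.7143
ceil(7.7143) = 8

8


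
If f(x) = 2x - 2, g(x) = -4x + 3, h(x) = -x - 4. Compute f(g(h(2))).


h(2) = -6
g(-6) = 27
f(27) = 52

52


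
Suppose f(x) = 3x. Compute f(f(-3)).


-27


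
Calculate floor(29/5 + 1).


6


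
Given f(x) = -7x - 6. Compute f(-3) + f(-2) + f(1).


f(-3) = 15
f(-2) = 8
f(1) = -13
Sum = 10

10


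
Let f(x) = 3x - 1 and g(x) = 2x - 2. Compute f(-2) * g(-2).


f(-2) = -7
g(-2) = -6
Product = 42

42


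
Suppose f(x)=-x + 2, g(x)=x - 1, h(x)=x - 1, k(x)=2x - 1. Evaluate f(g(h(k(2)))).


k(2) = 3
h(3) = 2
g(2) = 1
f(1) = 1

1


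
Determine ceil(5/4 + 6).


5/4 = 1.25
1.25 + 6 = 7.25
ceil(7.25) = 8

8


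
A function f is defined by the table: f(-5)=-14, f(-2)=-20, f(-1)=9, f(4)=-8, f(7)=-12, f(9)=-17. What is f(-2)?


Reading from the table at x = -2

-20


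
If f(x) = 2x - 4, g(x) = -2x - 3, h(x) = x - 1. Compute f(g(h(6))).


h(6) = 5
g(5) = -13
f(-13) = -30

-30


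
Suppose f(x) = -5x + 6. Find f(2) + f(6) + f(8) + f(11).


f(2) = -4
f(6) = -24
f(8) = -34
f(11) = -49
Sum = -111

-111


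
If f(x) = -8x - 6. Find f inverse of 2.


Solve -8x - 6 = 2
x = (2 + 6) / (-8) = -1

-1


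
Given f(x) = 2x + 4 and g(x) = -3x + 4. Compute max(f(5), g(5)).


f(5) = 14
g(5) = -11
max = 14

14


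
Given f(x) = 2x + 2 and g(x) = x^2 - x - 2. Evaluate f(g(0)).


g(0) = -2
f(-2) = -2

-2


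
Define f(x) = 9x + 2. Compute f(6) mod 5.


f(6) = 56
56 mod 5 = 1

1


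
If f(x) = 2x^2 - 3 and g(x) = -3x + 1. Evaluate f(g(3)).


g(3) = -8
f(-8) = 2*(-8)^2 - 3 = 125

125


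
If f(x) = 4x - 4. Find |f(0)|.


f(0) = -4
|-4| = 4

4


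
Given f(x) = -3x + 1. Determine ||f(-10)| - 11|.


f(-10) = 31
|31| = 31
|31 - 11| = 20

20


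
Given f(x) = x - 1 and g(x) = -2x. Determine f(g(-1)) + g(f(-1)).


5


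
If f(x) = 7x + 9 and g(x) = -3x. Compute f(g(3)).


g(3) = -9
f(-9) = -54

-54


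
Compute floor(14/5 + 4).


14/5 = 2.8
2.8 + 4 = 6.8
floor(6.8) = 6

6


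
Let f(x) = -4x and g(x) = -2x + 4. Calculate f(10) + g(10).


f(10) = -40
g(10) = -16
Sum = -56

-56


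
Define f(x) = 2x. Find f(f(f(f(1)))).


f(1) = 2
f(2) = 4
f(4) = 8
f(8) = 16

16


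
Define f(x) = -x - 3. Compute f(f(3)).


f(3) = -6
f(-6) = 3

3


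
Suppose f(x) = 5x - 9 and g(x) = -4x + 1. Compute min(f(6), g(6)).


f(6) = 21
g(6) = -23
min = -23

-23


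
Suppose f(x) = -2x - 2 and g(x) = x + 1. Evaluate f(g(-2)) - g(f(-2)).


f(g(-2)) = 0
g(f(-2)) = 3
Difference = -3

-3


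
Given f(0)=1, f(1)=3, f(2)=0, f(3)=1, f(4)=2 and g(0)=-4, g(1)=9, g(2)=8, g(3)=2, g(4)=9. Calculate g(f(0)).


f(0) = 1
g(1) = 9

9


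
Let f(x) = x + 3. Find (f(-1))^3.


f(-1) = 2
(2)^3 = 8

8


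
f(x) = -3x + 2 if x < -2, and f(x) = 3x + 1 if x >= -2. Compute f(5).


5 satisfies x >= -2
f(5) = 16

16


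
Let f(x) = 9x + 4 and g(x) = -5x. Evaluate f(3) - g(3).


f(3) = 31
g(3) = -15
Difference = 46

46


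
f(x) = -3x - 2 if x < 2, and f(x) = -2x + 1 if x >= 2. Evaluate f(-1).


-1 satisfies x < 2
f(-1) = 1

1


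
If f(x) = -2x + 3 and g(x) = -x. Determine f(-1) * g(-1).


5


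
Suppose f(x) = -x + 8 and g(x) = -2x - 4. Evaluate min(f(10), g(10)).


f(10) = -2
g(10) = -24
min = -24

-24


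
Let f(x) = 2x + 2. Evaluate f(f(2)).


f(2) = 6
f(6) = 14

14


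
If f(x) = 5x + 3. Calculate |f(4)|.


f(4) = 23
|23| = 23

23


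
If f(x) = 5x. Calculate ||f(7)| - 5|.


f(7) = 35
|35| = 35
|35 - 5| = 30

30


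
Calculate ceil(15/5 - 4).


15/5 = 3
3 - 4 = -1
ceil(-1) = -1

-1


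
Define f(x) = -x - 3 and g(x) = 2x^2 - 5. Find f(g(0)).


g(0) = -5
f(-5) = 2

2


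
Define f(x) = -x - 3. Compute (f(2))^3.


f(2) = -5
(-5)^3 = -125

-125


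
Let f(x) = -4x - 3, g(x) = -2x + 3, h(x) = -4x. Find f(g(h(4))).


h(4) = -16
g(-16) = 35
f(35) = -143

-143


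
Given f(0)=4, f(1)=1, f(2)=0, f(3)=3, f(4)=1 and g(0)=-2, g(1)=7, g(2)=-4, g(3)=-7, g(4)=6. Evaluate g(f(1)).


f(1) = 1
g(1) = 7

7


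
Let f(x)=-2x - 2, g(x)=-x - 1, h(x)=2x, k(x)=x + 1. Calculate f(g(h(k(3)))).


k(3) = 4
h(4) = 8
g(8) = -9
f(-9) = 16

16


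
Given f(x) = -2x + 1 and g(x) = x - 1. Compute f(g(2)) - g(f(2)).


f(g(2)) = -1
g(f(2)) = -4
Difference = 3

3


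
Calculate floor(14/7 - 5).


14/7 = 2
2 - 5 = -3
floor(-3) = -3

-3


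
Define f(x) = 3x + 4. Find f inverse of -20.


Solve 3x + 4 = -20
x = (-20 - 4) / 3 = -8

-8


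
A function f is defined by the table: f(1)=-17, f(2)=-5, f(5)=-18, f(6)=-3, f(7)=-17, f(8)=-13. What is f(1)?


Reading from the table at x = 1

-17


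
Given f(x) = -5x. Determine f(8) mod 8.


f(8) = -40
-40 mod 8 = 0

0


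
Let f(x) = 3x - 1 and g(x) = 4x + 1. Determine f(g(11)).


g(11) = 45
f(45) = 134

134


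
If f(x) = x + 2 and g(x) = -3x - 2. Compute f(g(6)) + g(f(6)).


f(g(6)) = -18
g(f(6)) = -26
Sum = -44

-44


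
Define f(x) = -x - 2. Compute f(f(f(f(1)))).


f(1) = -3
f(-3) = 1
f(1) = -3
f(-3) = 1

1


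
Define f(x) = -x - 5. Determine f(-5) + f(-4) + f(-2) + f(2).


f(-5) = 0
f(-4) = -1
f(-2) = -3
f(2) = -7
Sum = -11

-11


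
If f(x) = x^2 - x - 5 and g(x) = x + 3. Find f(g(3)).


g(3) = 6
f(6) = 1*(6)^2 - 1*(6) - 5 = 25

25


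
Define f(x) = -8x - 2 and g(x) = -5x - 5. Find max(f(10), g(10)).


f(10) = -82
g(10) = -55
max = -55

-55


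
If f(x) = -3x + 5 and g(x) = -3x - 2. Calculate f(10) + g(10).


f(10) = -25
g(10) = -32
Sum = -57

-57


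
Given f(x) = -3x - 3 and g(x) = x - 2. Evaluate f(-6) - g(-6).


23


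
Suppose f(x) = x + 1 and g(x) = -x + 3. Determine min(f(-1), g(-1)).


0


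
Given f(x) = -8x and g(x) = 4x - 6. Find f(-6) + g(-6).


f(-6) = 48
g(-6) = -30
Sum = 18

18


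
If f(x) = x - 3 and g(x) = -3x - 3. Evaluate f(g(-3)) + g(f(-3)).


f(g(-3)) = 3
g(f(-3)) = 15
Sum = 18

18


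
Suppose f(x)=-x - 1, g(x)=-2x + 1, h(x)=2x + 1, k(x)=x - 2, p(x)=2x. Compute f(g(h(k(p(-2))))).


p(-2) = -4
k(-4) = -6
h(-6) = -11
g(-11) = 23
f(23) = -24

-24


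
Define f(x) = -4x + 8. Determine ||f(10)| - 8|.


f(10) = -32
|-32| = 32
|32 - 8| = 24

24


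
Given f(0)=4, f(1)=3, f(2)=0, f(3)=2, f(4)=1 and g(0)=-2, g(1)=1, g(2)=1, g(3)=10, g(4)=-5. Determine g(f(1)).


f(1) = 3
g(3) = 10

10


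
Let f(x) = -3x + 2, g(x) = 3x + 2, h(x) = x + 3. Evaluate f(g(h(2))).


h(2) = 5
g(5) = 17
f(17) = -49

-49


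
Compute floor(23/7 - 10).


-7


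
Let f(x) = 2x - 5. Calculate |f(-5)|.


15


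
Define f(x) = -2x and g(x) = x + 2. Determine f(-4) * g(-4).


f(-4) = 8
g(-4) = -2
Product = -16

-16


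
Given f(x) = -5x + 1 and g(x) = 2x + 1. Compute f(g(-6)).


56


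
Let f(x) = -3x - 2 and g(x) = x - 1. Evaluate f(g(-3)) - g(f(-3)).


4


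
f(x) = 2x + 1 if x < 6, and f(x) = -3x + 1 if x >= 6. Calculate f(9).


9 satisfies x >= 6
f(9) = -26

-26


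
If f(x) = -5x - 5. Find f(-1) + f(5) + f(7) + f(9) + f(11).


f(-1) = 0
f(5) = -30
f(7) = -40
f(9) = -50
f(11) = -60
Sum = -180

-180


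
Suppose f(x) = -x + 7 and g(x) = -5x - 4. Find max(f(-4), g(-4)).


f(-4) = 11
g(-4) = 16
max = 16

16


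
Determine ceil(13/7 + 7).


13/7 = 1.8571
1.8571 + 7 = 8.8571
ceil(8.8571) = 9

9


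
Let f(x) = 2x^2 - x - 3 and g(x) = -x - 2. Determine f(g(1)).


g(1) = -3
f(-3) = 2*(-3)^2 - 1*(-3) - 3 = 18

18


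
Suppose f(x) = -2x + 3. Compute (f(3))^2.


f(3) = -3
(-3)^2 = 9

9


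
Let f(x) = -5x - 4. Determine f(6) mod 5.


f(6) = -34
-34 mod 5 = 1

1


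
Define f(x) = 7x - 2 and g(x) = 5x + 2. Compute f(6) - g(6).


8


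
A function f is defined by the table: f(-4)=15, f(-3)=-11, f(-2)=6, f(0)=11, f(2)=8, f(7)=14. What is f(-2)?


Reading from the table at x = -2

6


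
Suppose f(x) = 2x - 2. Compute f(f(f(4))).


f(4) = 6
f(6) = 10
f(10) = 18

18


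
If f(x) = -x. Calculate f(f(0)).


f(0) = 0
f(0) = 0

0


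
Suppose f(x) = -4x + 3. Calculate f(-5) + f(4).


10


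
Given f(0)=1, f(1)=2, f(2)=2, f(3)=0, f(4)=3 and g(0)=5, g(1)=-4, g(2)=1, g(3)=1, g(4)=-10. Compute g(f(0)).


f(0) = 1
g(1) = -4

-4


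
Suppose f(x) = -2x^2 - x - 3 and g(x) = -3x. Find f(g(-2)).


-81


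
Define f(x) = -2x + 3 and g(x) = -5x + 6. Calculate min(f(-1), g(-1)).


f(-1) = 5
g(-1) = 11
min = 5

5


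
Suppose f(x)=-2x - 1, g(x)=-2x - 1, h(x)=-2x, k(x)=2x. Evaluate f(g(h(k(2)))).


k(2) = 4
h(4) = -8
g(-8) = 15
f(15) = -31

-31


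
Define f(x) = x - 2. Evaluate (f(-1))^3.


f(-1) = -3
(-3)^3 = -27

-27


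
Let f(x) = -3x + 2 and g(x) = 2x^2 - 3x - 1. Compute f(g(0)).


g(0) = -1
f(-1) = 5

5


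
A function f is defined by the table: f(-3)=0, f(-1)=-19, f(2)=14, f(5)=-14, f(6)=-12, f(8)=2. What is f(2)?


Reading from the table at x = 2

14


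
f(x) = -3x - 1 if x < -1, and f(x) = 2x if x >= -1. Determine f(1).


1 satisfies x >= -1
f(1) = 2

2


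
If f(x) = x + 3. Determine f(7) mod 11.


10


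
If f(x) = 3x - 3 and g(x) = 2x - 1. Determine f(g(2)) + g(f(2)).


f(g(2)) = 6
g(f(2)) = 5
Sum = 11

11


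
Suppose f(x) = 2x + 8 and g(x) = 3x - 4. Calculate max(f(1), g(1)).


f(1) = 10
g(1) = -1
max = 10

10


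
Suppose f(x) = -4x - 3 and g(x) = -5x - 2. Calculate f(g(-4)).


-75


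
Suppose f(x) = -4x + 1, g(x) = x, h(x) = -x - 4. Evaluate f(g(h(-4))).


h(-4) = 0
g(0) = 0
f(0) = 1

1


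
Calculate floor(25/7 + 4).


7


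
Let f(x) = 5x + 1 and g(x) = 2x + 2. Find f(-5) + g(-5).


f(-5) = -24
g(-5) = -8
Sum = -32

-32


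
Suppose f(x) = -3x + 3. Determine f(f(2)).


f(2) = -3
f(-3) = 12

12


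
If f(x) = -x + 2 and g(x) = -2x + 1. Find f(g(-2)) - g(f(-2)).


f(g(-2)) = -3
g(f(-2)) = -7
Difference = 4

4


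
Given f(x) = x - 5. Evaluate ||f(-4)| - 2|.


f(-4) = -9
|-9| = 9
|9 - 2| = 7

7


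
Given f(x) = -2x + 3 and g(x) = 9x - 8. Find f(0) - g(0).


f(0) = 3
g(0) = -8
Difference = 11

11


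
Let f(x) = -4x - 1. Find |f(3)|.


f(3) = -13
|-13| = 13

13


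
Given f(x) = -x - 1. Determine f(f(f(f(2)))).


f(2) = -3
f(-3) = 2
f(2) = -3
f(-3) = 2

2


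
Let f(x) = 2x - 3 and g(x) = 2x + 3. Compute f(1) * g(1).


f(1) = -1
g(1) = 5
Product = -5

-5


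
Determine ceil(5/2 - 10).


-7


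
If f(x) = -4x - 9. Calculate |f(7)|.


f(7) = -37
|-37| = 37

37


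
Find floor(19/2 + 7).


19/2 = 9.5
9.5 + 7 = 16.5
floor(16.5) = 16

16


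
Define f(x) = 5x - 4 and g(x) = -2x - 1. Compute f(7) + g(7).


f(7) = 31
g(7) = -15
Sum = 16

16


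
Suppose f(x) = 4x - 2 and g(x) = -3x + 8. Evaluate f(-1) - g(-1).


-17


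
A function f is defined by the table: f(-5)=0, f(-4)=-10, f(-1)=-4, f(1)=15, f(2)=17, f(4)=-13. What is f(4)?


-13


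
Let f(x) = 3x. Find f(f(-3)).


f(-3) = -9
f(-9) = -27

-27


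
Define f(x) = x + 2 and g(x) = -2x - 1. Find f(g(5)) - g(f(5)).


f(g(5)) = -9
g(f(5)) = -15
Difference = 6

6


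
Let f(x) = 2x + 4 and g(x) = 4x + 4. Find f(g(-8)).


g(-8) = -28
f(-28) = -52

-52


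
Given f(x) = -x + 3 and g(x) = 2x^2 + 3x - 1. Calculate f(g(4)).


g(4) = 43
f(43) = -40

-40


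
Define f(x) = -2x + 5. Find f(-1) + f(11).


-10


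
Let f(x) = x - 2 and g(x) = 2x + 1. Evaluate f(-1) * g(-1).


f(-1) = -3
g(-1) = -1
Product = 3

3


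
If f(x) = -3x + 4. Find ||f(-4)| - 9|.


7


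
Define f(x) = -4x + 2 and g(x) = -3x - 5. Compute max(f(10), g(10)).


f(10) = -38
g(10) = -35
max = -35

-35


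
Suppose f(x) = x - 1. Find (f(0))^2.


f(0) = -1
(-1)^2 = 1

1


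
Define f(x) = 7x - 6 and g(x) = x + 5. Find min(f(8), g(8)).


f(8) = 50
g(8) = 13
min = 13

13


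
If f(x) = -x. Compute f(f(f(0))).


f(0) = 0
f(0) = 0
f(0) = 0

0


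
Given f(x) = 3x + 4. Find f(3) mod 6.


1


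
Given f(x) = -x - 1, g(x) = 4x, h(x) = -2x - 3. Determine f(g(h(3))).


h(3) = -9
g(-9) = -36
f(-36) = 35

35


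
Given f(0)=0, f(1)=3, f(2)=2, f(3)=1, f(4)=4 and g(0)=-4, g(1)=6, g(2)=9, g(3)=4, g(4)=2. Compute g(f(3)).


f(3) = 1
g(1) = 6

6


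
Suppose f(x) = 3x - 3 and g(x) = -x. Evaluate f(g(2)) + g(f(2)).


f(g(2)) = -9
g(f(2)) = -3
Sum = -12

-12


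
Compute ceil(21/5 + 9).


14


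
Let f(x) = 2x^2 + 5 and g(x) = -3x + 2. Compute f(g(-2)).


g(-2) = 8
f(8) = 2*(8)^2 + 5 = 133

133


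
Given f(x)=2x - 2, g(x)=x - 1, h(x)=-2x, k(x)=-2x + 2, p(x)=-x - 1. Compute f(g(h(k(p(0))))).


-20


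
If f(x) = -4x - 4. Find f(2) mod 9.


6


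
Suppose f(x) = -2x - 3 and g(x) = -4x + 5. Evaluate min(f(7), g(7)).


f(7) = -17
g(7) = -23
min = -23

-23


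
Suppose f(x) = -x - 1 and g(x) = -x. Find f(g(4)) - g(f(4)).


f(g(4)) = 3
g(f(4)) = 5
Difference = -2

-2


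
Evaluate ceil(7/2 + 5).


7/2 = 3.5
3.5 + 5 = 8.5
ceil(8.5) = 9

9


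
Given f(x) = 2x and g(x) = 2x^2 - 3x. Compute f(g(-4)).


g(-4) = 44
f(44) = 88

88


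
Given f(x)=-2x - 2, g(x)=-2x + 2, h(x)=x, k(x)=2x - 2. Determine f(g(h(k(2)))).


k(2) = 2
h(2) = 2
g(2) = -2
f(-2) = 2

2


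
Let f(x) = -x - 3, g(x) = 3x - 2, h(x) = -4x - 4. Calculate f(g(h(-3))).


-25


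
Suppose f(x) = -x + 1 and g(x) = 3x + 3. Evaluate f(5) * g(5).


f(5) = -4
g(5) = 18
Product = -72

-72


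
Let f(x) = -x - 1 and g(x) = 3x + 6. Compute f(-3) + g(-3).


f(-3) = 2
g(-3) = -3
Sum = -1

-1


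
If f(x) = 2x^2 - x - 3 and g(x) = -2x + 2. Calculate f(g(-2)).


g(-2) = 6
f(6) = 2*(6)^2 - 1*(6) - 3 = 63

63


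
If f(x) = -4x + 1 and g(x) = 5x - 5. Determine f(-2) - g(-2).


f(-2) = 9
g(-2) = -15
Difference = 24

24


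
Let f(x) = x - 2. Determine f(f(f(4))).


f(4) = 2
f(2) = 0
f(0) = -2

-2


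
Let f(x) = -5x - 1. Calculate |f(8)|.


f(8) = -41
|-41| = 41

41


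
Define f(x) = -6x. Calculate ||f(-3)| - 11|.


f(-3) = 18
|18| = 18
|18 - 11| = 7

7


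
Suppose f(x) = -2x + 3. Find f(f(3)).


f(3) = -3
f(-3) = 9

9
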